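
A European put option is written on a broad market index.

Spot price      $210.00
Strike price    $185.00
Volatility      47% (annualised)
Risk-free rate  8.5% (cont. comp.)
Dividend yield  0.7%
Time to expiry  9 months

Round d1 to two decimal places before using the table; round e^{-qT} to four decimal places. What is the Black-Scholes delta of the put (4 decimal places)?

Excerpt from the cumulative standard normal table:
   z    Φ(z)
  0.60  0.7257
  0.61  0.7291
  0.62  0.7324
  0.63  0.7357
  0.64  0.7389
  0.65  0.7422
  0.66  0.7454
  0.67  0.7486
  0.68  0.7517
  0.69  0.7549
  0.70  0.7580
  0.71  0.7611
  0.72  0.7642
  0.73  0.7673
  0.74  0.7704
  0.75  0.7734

σ√T = 0.47·√0.75 = 0.4070
d₁ = [ln(210/185) + (0.085 − 0.007 + 0.47²/2)·0.75] / 0.4070 = [0.1268 + 0.1413] / 0.4070 = 0.6586 ⇒ 0.66
N(d₁) = N(0.66) = 0.7454
Δ_put = exp(−qT)·(N(d₁) − 1) = 0.9948·(0.7454 − 1) = -0.2533

-0.2533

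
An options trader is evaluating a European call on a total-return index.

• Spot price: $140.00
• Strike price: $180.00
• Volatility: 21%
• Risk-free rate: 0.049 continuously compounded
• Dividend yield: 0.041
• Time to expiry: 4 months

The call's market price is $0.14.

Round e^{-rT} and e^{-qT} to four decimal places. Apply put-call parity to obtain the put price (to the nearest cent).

e^(−qT) = e^(−0.041·0.3333) = 0.9864;  e^(−rT) = e^(−0.049·0.3333) = 0.9838
Put-call parity: C − P = S·e^(−qT) − K·e^(−rT) = 140·0.9864 − 180·0.9838 = 138.0960 − 177.0840 = -38.9880
P = C − (C − P) = 0.14 − (-38.9880) = 39.1280

$39.13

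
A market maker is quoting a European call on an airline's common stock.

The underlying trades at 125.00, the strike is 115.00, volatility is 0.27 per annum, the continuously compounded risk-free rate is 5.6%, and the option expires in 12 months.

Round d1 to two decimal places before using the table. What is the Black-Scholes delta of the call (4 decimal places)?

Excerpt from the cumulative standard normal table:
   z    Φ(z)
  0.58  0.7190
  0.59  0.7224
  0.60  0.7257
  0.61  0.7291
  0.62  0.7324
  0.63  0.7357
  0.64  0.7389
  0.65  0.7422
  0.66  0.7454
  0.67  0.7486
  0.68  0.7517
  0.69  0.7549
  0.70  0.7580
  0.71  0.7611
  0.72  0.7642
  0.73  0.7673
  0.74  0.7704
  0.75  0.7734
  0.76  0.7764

0.7422

T = 1;  σ√T = 0.2700
d₁ = [ln(125/115) + (0.056 + 0.27²/2)·1] / 0.2700 = [0.0834 + 0.0925] / 0.2700 = 0.6512 ≈ 0.65
N(d₁) = N(0.65) = 0.7422
Δ_call = N(d₁) = 0.7422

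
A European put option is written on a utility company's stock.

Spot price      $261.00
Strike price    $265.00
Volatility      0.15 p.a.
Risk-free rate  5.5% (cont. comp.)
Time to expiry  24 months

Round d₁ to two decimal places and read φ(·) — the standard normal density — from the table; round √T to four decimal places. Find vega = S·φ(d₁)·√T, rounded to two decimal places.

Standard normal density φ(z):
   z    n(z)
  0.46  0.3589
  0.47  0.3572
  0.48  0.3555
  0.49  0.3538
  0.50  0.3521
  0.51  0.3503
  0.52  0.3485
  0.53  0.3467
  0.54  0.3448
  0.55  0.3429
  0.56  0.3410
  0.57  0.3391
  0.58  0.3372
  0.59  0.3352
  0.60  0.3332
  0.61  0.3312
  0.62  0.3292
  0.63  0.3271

126.57

σ√T = 0.15 × 1.4142 = 0.2121
d₁ = [ln(261/265) + (0.055 + ½·0.15²)·2] / (σ√T) = (-0.0152 + 0.1325) / 0.2121 = 0.5529 ≈ 0.55
√T = √2 = 1.4142
φ(d₁) = φ(0.55) = 0.3429
vega = S·φ(d₁)·√T = 261·0.3429·1.4142 = 126.5665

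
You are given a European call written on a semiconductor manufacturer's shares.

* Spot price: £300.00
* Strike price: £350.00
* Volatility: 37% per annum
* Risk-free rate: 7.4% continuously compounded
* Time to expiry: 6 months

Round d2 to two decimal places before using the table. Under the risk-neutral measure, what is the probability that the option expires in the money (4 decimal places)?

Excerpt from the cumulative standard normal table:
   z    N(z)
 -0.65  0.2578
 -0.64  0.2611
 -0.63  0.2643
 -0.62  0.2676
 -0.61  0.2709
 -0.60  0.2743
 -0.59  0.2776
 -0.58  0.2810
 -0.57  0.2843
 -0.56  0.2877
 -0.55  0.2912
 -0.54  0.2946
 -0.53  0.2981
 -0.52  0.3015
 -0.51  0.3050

0.2810

σ√T = 0.37·√0.5 = 0.2616
ln(S/K) + (r + σ²/2)T = ln(300/350) + (0.074 + 0.37²/2)·0.5 = -0.1542 + 0.0712 = -0.0829
d₁ = -0.0829 / 0.2616 = -0.3170 which rounds to -0.32
d₂ = d₁ − σ√T = -0.3170 − 0.2616 = -0.5786 which rounds to -0.58
Pr(exercise) under Q = N(d₂) = 0.2810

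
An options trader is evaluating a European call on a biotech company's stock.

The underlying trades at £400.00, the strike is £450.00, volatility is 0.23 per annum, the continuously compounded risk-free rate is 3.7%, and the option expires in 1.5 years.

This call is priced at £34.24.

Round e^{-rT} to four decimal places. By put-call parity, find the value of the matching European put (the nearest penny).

exp(−rT) = exp(−0.037·1.5) = 0.9460
Put-call parity: C − P = S − K·e^(−rT) = 400 − 450·0.9460 = 400 − 425.7000 = -25.7000
P = C − (C − P) = 34.24 − (-25.7000) = 59.9400

£59.94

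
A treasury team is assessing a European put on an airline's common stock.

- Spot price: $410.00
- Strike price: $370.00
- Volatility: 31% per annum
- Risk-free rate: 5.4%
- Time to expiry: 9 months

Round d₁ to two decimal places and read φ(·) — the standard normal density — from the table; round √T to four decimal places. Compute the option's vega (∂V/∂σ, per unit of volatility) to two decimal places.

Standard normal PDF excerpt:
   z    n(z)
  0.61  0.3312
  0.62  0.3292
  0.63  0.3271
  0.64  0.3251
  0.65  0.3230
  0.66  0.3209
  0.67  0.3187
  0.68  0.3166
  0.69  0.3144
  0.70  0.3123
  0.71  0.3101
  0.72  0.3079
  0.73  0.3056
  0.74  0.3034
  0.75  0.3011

σ√T = 0.31·√0.75 = 0.2685
d₁ = [ln(410/370) + (0.054 + 0.31²/2)·0.75] / 0.2685 = [0.1027 + 0.0765] / 0.2685 = 0.6675 ≈ 0.67
√T = √0.75 = 0.8660
φ(d₁) = φ(0.67) = 0.3187
vega = S·φ(d₁)·√T = 410·0.3187·0.8660 = 113.1576
(The call has the same vega.)

113.16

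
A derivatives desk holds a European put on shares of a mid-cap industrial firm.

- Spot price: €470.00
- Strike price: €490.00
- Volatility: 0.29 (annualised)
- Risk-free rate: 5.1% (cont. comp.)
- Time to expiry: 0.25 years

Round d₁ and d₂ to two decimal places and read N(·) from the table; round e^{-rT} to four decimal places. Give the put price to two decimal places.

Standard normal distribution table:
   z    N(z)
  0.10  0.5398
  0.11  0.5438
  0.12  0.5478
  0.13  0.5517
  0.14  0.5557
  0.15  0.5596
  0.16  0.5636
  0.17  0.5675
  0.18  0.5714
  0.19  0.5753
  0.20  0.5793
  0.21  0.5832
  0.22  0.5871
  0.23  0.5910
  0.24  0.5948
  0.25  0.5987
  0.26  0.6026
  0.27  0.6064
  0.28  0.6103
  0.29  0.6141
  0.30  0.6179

σ√T = 0.29 × 0.5000 = 0.1450
d₁ = [ln(470/490) + (0.051 + 0.29²/2)·0.25] / 0.1450 = [-0.0417 + 0.0233] / 0.1450 = -0.1270 ⇒ -0.13
d₂ = d₁ − σ√T = -0.1270 − 0.1450 = -0.2720 ⇒ -0.27
e^(−rT) = e^(−0.051·0.25) = 0.9873
P = 490·0.9873·N(0.27) − 470·N(0.13) = 490·0.9873·0.6064 − 470·0.5517 = 293.3624 − 259.2990 = 34.0634

€34.06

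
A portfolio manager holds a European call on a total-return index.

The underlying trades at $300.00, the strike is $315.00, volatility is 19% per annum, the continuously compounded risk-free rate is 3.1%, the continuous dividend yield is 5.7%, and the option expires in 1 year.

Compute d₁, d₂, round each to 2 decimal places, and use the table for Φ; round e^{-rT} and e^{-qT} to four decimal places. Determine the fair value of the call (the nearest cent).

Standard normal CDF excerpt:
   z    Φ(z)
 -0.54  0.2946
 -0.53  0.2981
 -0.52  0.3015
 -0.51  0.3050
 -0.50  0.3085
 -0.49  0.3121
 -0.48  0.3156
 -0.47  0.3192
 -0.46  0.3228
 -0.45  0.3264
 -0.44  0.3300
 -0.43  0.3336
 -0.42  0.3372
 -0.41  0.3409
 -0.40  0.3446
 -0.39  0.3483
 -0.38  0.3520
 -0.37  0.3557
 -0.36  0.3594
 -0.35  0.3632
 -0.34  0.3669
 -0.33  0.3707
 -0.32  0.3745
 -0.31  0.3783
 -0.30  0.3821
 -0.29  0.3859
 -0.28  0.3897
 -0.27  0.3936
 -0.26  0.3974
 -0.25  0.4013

σ√T = 0.19·√1 = 0.1900
ln(S/K) + (r − q + σ²/2)T = ln(300/315) + (0.031 − 0.057 + 0.19²/2)·1 = -0.0488 − 0.0080 = -0.0567
d₁ = -0.0567 / 0.1900 = -0.2986 ⇒ -0.30
d₂ = d₁ − σ√T = -0.2986 − 0.1900 = -0.4886 ⇒ -0.49
e^(−qT) = e^(−0.057·1) = 0.9446;  e^(−rT) = e^(−0.031·1) = 0.9695
N(d₁) = N(-0.30) = 0.3821;  N(d₂) = N(-0.49) = 0.3121
C = 300·0.9446·0.3821 − 315·0.9695·0.3121 = 108.2795 − 95.3130 = 12.9665

$12.97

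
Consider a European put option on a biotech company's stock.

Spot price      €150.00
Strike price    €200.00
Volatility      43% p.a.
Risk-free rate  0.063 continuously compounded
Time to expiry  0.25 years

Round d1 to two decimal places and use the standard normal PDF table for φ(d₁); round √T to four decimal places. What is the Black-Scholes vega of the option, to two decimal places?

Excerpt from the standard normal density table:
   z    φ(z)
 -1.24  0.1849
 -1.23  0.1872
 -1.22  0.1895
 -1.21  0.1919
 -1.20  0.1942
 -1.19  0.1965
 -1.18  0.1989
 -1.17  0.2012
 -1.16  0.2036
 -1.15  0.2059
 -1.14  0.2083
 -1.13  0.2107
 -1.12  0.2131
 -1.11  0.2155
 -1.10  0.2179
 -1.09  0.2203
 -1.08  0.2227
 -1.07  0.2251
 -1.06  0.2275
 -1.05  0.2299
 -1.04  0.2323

T = 0.25;  σ√T = 0.2150
d₁ = [ln(150/200) + (0.063 + 0.43²/2)·0.25] / 0.2150 = [-0.2877 + 0.0389] / 0.2150 = -1.1573 which rounds to -1.16
√T = √0.25 = 0.5000
φ(d₁) = φ(-1.16) = 0.2036
vega = S·φ(d₁)·√T = 150·0.2036·0.5000 = 15.2700

15.27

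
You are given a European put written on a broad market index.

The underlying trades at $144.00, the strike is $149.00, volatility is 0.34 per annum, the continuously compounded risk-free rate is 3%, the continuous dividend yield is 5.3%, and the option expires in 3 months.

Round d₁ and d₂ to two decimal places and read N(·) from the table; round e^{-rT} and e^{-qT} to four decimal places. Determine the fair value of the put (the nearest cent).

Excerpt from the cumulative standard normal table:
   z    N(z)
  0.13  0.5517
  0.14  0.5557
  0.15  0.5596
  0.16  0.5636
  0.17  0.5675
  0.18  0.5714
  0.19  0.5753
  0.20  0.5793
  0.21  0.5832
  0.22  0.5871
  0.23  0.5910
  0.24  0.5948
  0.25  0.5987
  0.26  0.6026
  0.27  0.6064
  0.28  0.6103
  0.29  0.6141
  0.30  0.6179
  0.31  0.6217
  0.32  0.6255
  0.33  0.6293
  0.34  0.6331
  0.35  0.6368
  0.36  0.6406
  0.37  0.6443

σ√T = 0.34·√0.25 = 0.1700
d₁ = [ln(144/149) + (0.03 − 0.053 + 0.34²/2)·0.25] / 0.1700 = [-0.0341 + 0.0087] / 0.1700 = -0.1496 → -0.15
d₂ = d₁ − σ√T = -0.1496 − 0.1700 = -0.3196 → -0.32
e^(−qT) = e^(−0.053·0.25) = 0.9868;  e^(−rT) = e^(−0.03·0.25) = 0.9925
N(−d₂) = N(0.32) = 0.6255;  N(−d₁) = N(0.15) = 0.5596
P = 149·0.9925·0.6255 − 144·0.9868·0.5596 = 92.5005 − 79.5187 = 12.9818

$12.98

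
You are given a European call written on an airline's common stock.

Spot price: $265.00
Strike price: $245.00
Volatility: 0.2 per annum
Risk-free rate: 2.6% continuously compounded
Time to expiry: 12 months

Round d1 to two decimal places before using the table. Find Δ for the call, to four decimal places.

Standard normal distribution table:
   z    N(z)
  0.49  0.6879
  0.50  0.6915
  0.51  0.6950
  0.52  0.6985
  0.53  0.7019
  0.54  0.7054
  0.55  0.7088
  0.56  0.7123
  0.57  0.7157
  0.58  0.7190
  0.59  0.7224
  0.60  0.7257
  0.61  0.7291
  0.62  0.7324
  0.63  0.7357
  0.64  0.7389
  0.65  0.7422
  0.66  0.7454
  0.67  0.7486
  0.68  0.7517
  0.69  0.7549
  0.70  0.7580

σ√T = 0.2 × 1.0000 = 0.2000
d₁ = [ln(265/245) + (0.026 + 0.2²/2)·1] / 0.2000 = [0.0785 + 0.0460] / 0.2000 = 0.6224 ≈ 0.62
N(d₁) = N(0.62) = 0.7324
Δ_call = N(d₁) = 0.7324

0.7324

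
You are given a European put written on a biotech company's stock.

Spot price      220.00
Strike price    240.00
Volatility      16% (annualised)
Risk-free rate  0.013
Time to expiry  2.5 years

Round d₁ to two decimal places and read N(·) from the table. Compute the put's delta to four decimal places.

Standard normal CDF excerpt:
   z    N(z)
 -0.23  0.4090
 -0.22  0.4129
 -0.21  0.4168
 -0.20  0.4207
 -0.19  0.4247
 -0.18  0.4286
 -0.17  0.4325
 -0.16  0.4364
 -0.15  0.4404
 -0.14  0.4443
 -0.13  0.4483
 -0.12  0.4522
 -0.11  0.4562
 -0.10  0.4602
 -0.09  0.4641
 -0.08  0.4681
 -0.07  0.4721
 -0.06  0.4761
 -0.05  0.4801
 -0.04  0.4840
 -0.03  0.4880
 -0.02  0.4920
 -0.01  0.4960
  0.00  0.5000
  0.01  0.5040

σ√T = 0.16·√2.5 = 0.2530
d₁ = [ln(220/240) + (0.013 + 0.16²/2)·2.5] / 0.2530 = [-0.0870 + 0.0645] / 0.2530 = -0.0890 → -0.09
N(d₁) = N(-0.09) = 0.4641
Δ_put = N(d₁) − 1 = 0.4641 − 1 = -0.5359

-0.5359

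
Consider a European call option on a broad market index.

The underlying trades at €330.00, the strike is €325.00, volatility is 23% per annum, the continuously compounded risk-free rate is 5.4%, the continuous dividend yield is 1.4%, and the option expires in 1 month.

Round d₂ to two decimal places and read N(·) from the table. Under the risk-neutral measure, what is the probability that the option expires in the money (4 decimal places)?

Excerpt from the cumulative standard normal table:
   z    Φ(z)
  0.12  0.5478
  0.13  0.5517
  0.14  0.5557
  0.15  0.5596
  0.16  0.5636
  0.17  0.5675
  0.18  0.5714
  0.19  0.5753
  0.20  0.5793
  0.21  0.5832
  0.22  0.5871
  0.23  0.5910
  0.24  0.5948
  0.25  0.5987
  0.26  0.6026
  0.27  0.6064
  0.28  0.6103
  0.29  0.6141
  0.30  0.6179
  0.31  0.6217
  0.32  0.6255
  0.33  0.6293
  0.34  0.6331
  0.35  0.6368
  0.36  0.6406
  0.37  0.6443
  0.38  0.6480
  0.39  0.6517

0.5987

σ√T = 0.23 × 0.2887 = 0.0664
d₁ = [ln(330/325) + (0.054 − 0.014 + 0.23²/2)·0.08333] / 0.0664 = [0.0153 + 0.0055] / 0.0664 = 0.3134 ⇒ 0.31
d₂ = d₁ − σ√T = 0.3134 − 0.0664 = 0.2470 ⇒ 0.25
Pr(exercise) under Q = N(d₂) = 0.5987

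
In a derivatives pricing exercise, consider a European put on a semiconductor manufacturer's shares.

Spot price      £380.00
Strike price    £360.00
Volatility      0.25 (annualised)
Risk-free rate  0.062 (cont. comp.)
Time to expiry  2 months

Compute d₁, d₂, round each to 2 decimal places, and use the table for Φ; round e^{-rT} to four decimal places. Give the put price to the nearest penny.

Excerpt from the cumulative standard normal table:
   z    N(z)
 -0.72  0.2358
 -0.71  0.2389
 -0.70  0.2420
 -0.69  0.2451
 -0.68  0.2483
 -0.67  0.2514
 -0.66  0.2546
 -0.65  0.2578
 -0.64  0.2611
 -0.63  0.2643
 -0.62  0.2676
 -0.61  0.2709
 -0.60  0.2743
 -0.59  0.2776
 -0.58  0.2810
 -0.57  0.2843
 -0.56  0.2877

σ√T = 0.25·√0.1667 = 0.1021
d₁ = [ln(380/360) + (0.062 + 0.25²/2)·0.1667] / 0.1021 = [0.0541 + 0.0155] / 0.1021 = 0.6820 which rounds to 0.68
d₂ = d₁ − σ√T = 0.6820 − 0.1021 = 0.5800 which rounds to 0.58
exp(−rT) = exp(−0.062·0.1667) = 0.9897
N(−d₂) = N(-0.58) = 0.2810;  N(−d₁) = N(-0.68) = 0.2483
P = 360·0.9897·0.2810 − 380·0.2483 = 100.1181 − 94.3540 = 5.7641

£5.76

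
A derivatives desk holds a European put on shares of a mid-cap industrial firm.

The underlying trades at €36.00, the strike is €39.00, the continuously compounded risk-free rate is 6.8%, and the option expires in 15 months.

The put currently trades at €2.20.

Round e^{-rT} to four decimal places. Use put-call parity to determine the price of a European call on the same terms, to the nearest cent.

€2.38

exp(−rT) = exp(−0.068·1.25) = 0.9185
Put-call parity: C − P = S − K·e^(−rT) = 36 − 39·0.9185 = 36 − 35.8215 = 0.1785
C = P + (C − P) = 2.20 + (0.1785) = 2.3785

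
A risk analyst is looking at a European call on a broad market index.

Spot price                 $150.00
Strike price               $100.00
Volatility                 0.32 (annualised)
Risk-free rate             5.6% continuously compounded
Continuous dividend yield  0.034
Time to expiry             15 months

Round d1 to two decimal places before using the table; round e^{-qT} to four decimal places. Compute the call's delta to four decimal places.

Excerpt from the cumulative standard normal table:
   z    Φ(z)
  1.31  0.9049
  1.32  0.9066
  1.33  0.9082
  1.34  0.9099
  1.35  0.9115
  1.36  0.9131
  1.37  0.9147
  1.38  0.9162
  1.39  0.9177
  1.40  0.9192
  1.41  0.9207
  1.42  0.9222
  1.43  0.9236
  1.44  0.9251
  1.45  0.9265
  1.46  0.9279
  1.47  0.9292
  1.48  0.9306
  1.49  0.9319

0.8795

σ√T = 0.32·√1.25 = 0.3578
d₁ = [ln(150/100) + (0.056 − 0.034 + ½·0.32²)·1.25] / (σ√T) = (0.4055 + 0.0915) / 0.3578 = 1.3891 → 1.39
N(d₁) = N(1.39) = 0.9177
Δ_call = exp(−qT)·N(d₁) = 0.9584·0.9177 = 0.8795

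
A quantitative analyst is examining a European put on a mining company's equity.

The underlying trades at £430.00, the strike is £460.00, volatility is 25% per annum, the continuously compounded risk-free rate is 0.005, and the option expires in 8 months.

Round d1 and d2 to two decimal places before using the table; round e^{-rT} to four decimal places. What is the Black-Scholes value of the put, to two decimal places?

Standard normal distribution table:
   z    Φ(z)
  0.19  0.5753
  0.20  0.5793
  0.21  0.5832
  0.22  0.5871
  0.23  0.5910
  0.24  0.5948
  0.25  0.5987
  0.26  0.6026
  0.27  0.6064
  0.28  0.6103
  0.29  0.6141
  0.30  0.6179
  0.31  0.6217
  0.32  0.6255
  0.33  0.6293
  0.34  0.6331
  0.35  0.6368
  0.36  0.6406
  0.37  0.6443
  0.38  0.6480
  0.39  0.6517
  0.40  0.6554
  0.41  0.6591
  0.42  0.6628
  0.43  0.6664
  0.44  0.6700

T = 0.6667;  σ√T = 0.2041
d₁ = [ln(430/460) + (0.005 + 0.25²/2)·0.6667] / 0.2041 = [-0.0674 + 0.0242] / 0.2041 = -0.2120 ⇒ -0.21
d₂ = d₁ − σ√T = -0.2120 − 0.2041 = -0.4161 ⇒ -0.42
exp(−rT) = exp(−0.005·0.6667) = 0.9967
N(−d₂) = N(0.42) = 0.6628;  N(−d₁) = N(0.21) = 0.5832
P = 460·0.9967·0.6628 − 430·0.5832 = 303.8819 − 250.7760 = 53.1059

£53.11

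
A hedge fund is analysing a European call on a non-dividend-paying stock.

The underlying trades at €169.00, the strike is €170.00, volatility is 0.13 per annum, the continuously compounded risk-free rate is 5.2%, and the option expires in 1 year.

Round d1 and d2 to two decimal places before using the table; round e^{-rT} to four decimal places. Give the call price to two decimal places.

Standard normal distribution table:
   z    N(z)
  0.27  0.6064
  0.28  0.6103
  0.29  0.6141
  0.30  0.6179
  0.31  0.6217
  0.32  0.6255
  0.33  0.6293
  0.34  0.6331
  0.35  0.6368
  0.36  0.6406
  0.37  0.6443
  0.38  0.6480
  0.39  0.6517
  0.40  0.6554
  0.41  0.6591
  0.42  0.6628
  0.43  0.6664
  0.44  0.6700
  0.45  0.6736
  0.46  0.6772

T = 1;  σ√T = 0.1300
d₁ = [ln(169/170) + (0.052 + 0.13²/2)·1] / 0.1300 = [-0.0059 + 0.0604] / 0.1300 = 0.4196 → 0.42
d₂ = d₁ − σ√T = 0.4196 − 0.1300 = 0.2896 → 0.29
exp(−rT) = exp(−0.052·1) = 0.9493
C = 169·N(0.42) − 170·0.9493·N(0.29) = 169·0.6628 − 170·0.9493·0.6141 = 112.0132 − 99.1041 = 12.9091

€12.91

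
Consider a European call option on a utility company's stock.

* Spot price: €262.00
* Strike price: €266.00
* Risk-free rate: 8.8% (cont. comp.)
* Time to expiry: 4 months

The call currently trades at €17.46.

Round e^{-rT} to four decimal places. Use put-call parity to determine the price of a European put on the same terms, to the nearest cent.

exp(−rT) = exp(−0.088·0.3333) = 0.9711
Put-call parity: C − P = S − K·e^(−rT) = 262 − 266·0.9711 = 262 − 258.3126 = 3.6874
P = C − (C − P) = 17.46 − (3.6874) = 13.7726

€13.77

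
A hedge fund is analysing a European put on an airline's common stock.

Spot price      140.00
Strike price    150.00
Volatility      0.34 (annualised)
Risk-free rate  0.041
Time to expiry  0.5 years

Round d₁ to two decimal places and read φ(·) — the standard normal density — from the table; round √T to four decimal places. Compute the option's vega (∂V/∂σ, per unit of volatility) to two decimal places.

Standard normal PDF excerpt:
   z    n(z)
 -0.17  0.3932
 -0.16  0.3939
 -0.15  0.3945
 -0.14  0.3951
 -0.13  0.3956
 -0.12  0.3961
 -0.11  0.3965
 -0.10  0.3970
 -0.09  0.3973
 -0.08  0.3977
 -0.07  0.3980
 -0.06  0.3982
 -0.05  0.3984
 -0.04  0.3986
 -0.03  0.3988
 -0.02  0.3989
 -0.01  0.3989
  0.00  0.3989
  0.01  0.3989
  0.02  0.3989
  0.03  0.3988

39.37

T = 0.5;  σ√T = 0.2404
d₁ = [ln(140/150) + (0.041 + 0.34²/2)·0.5] / 0.2404 = [-0.0690 + 0.0494] / 0.2404 = -0.0815 ⇒ -0.08
√T = √0.5 = 0.7071
φ(d₁) = φ(-0.08) = 0.3977
vega = S·φ(d₁)·√T = 140·0.3977·0.7071 = 39.3699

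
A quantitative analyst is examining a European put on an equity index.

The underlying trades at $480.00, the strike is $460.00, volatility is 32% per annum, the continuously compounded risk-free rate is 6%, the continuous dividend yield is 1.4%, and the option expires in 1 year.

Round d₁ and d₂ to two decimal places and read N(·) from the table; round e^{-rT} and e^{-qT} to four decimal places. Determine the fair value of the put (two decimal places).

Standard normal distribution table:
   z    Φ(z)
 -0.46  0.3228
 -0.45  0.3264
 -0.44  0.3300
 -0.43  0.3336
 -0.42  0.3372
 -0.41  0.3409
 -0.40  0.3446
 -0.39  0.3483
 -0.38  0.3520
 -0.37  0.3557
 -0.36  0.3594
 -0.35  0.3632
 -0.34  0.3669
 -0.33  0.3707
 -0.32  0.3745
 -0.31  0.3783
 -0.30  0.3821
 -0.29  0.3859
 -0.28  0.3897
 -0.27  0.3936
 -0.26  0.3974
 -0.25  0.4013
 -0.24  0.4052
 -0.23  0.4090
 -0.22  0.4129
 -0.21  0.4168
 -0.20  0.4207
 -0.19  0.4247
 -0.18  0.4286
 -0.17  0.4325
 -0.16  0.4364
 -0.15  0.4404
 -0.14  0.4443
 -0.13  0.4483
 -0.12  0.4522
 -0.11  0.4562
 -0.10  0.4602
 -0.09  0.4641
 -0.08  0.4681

σ√T = 0.32 × 1.0000 = 0.3200
d₁ = [ln(480/460) + (0.06 − 0.014 + 0.32²/2)·1] / 0.3200 = [0.0426 + 0.0972] / 0.3200 = 0.4367 → 0.44
d₂ = d₁ − σ√T = 0.4367 − 0.3200 = 0.1167 → 0.12
e^(−qT) = e^(−0.014·1) = 0.9861;  e^(−rT) = e^(−0.06·1) = 0.9418
N(−d₂) = N(-0.12) = 0.4522;  N(−d₁) = N(-0.44) = 0.3300
P = 460·0.9418·0.4522 − 480·0.9861·0.3300 = 195.9057 − 156.1982 = 39.7075

$39.71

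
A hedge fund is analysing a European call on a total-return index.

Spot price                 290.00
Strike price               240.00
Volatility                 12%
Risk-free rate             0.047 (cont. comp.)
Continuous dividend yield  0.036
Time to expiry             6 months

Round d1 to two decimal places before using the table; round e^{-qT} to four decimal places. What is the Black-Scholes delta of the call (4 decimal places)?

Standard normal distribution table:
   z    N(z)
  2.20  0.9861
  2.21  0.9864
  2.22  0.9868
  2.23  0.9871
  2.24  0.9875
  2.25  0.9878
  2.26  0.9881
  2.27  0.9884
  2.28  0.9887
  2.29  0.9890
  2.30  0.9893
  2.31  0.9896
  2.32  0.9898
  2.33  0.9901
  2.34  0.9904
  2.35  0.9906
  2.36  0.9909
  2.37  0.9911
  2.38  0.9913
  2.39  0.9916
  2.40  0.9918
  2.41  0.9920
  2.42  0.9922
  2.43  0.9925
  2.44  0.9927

T = 0.5;  σ√T = 0.0849
d₁ = [ln(290/240) + (0.047 − 0.036 + ½·0.12²)·0.5] / (σ√T) = (0.1892 + 0.0091) / 0.0849 = 2.3375 which rounds to 2.34
N(d₁) = N(2.34) = 0.9904
Δ_call = e^(−qT)·N(d₁) = 0.9822·0.9904 = 0.9728

0.9728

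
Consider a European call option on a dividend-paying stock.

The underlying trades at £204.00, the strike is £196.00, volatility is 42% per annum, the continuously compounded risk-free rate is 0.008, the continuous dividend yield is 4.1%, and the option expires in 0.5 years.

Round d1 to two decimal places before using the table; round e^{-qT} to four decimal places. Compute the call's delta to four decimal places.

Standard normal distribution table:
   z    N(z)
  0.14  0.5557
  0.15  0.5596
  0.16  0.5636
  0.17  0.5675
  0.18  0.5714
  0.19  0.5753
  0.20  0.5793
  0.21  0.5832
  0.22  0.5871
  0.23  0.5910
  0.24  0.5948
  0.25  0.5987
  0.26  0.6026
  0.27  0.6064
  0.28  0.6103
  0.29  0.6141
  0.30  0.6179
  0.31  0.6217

0.5790

σ√T = 0.42 × 0.7071 = 0.2970
d₁ = [ln(204/196) + (0.008 − 0.041 + ½·0.42²)·0.5] / (σ√T) = (0.0400 + 0.0276) / 0.2970 = 0.2276 ⇒ 0.23
N(d₁) = N(0.23) = 0.5910
Δ_call = exp(−qT)·N(d₁) = 0.9797·0.5910 = 0.5790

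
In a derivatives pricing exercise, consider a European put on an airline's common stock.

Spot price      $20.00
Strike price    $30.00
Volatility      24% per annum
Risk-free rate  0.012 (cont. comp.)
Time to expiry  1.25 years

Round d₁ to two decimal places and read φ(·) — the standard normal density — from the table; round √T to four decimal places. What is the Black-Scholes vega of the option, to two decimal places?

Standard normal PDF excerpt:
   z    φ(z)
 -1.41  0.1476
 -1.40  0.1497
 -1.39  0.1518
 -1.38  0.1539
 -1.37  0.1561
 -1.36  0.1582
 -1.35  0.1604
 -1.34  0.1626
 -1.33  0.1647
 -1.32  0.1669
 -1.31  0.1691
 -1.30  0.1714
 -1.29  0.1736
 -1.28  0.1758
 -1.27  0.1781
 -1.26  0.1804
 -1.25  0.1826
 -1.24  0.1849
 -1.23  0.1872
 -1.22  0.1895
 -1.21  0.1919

3.73

σ√T = 0.24 × 1.1180 = 0.2683
d₁ = [ln(20/30) + (0.012 + 0.24²/2)·1.25] / 0.2683 = [-0.4055 + 0.0510] / 0.2683 = -1.3210 → -1.32
√T = √1.25 = 1.1180
φ(d₁) = φ(-1.32) = 0.1669
vega = S·φ(d₁)·√T = 20·0.1669·1.1180 = 3.7319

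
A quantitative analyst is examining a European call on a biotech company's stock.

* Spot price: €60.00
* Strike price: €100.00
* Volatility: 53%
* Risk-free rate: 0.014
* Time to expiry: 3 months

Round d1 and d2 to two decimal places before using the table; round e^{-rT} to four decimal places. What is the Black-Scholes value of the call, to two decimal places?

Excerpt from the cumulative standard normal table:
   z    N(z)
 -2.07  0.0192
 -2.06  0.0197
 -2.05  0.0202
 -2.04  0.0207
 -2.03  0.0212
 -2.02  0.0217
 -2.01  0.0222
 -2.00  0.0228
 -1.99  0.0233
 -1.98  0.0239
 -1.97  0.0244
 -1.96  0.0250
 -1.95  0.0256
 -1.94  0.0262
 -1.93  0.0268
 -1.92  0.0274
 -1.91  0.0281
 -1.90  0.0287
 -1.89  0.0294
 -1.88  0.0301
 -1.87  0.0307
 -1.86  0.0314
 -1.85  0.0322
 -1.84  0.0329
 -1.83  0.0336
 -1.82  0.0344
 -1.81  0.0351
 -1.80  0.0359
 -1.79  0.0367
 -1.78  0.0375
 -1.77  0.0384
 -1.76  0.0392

σ√T = 0.53·√0.25 = 0.2650
d₁ = [ln(60/100) + (0.014 + 0.53²/2)·0.25] / 0.2650 = [-0.5108 + 0.0386] / 0.2650 = -1.7819 ≈ -1.78
d₂ = d₁ − σ√T = -1.7819 − 0.2650 = -2.0469 ≈ -2.05
e^(−rT) = e^(−0.014·0.25) = 0.9965
C = 60·N(-1.78) − 100·0.9965·N(-2.05) = 60·0.0375 − 100·0.9965·0.0202 = 2.2500 − 2.0129 = 0.2371

€0.24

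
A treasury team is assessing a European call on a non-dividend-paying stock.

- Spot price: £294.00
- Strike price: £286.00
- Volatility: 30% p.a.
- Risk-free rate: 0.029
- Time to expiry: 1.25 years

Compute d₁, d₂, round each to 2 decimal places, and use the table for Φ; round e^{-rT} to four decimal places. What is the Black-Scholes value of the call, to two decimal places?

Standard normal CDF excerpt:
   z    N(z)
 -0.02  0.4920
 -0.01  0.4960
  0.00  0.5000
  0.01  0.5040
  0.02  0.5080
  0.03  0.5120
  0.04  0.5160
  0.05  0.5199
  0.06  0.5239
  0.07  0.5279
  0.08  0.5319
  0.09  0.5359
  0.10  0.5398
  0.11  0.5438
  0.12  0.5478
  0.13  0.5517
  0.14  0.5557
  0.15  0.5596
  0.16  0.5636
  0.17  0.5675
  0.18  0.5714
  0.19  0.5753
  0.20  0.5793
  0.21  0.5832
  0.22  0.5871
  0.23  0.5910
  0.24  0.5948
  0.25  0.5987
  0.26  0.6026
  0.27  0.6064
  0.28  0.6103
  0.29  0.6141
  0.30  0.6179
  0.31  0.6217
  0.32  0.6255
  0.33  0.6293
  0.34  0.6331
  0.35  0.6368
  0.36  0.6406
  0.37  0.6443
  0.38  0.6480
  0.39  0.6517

£48.22

σ√T = 0.3·√1.25 = 0.3354
d₁ = [ln(294/286) + (0.029 + ½·0.3²)·1.25] / (σ√T) = (0.0276 + 0.0925) / 0.3354 = 0.3580 which rounds to 0.36
d₂ = 0.3580 − 0.3354 = 0.0226 which rounds to 0.02
exp(−rT) = exp(−0.029·1.25) = 0.9644
C = 294·N(0.36) − 286·0.9644·N(0.02) = 294·0.6406 − 286·0.9644·0.5080 = 188.3364 − 140.1157 = 48.2207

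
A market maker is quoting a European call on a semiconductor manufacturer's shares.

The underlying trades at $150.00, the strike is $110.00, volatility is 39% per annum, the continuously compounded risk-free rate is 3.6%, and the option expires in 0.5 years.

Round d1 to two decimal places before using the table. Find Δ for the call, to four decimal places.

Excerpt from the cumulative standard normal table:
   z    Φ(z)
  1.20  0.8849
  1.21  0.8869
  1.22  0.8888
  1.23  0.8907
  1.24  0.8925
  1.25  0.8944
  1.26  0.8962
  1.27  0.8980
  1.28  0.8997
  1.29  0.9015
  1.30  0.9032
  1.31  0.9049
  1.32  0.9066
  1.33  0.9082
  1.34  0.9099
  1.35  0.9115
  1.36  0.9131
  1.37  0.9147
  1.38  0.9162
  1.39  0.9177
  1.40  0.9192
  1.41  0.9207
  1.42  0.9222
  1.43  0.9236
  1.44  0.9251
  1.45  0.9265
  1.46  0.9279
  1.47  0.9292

0.9082

T = 0.5;  σ√T = 0.2758
d₁ = [ln(150/110) + (0.036 + ½·0.39²)·0.5] / (σ√T) = (0.3102 + 0.0560) / 0.2758 = 1.3278 ⇒ 1.33
N(d₁) = N(1.33) = 0.9082
Δ_call = N(d₁) = 0.9082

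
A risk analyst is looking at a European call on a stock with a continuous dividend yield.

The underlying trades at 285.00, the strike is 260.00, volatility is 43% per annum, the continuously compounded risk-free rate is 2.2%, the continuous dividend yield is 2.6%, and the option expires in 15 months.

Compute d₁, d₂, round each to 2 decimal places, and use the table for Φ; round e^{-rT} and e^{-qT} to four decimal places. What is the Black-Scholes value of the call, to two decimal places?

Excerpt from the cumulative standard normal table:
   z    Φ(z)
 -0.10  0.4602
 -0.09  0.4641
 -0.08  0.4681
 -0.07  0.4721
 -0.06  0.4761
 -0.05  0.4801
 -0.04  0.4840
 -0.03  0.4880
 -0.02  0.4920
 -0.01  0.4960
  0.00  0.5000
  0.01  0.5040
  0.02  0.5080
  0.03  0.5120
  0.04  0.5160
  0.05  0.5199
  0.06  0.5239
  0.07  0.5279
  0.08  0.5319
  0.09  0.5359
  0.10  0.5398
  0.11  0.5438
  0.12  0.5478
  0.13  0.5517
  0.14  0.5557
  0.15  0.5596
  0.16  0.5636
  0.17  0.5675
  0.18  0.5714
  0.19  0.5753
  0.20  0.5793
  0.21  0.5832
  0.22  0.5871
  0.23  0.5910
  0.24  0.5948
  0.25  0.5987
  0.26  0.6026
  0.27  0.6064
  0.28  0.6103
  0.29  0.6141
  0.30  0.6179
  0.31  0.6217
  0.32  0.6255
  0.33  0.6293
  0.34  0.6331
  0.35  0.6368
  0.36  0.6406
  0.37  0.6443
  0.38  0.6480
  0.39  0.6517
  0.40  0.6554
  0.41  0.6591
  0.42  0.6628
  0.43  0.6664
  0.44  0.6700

T = 1.25;  σ√T = 0.4808
d₁ = [ln(285/260) + (0.022 − 0.026 + 0.43²/2)·1.25] / 0.4808 = [0.0918 + 0.1106] / 0.4808 = 0.4209 ⇒ 0.42
d₂ = d₁ − σ√T = 0.4209 − 0.4808 = -0.0598 ⇒ -0.06
e^(−qT) = e^(−0.026·1.25) = 0.9680;  e^(−rT) = e^(−0.022·1.25) = 0.9729
C = 285·0.9680·N(0.42) − 260·0.9729·N(-0.06) = 285·0.9680·0.6628 − 260·0.9729·0.4761 = 182.8533 − 120.4314 = 62.4219

62.42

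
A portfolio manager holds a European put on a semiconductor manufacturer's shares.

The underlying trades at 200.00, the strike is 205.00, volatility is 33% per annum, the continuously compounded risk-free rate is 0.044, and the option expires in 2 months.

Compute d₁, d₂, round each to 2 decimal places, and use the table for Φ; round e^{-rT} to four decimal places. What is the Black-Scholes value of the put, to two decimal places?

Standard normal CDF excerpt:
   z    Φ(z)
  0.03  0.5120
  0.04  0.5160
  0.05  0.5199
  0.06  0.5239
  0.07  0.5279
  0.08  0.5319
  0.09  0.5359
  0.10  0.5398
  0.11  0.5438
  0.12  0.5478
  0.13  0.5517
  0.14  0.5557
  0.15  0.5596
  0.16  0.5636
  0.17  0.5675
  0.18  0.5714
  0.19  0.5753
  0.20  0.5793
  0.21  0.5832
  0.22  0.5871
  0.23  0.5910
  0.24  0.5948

13.11

σ√T = 0.33·√0.1667 = 0.1347
d₁ = [ln(200/205) + (0.044 + 0.33²/2)·0.1667] / 0.1347 = [-0.0247 + 0.0164] / 0.1347 = -0.0615 → -0.06
d₂ = d₁ − σ√T = -0.0615 − 0.1347 = -0.1962 → -0.20
exp(−rT) = exp(−0.044·0.1667) = 0.9927
P = 205·0.9927·N(0.20) − 200·N(0.06) = 205·0.9927·0.5793 − 200·0.5239 = 117.8896 − 104.7800 = 13.1096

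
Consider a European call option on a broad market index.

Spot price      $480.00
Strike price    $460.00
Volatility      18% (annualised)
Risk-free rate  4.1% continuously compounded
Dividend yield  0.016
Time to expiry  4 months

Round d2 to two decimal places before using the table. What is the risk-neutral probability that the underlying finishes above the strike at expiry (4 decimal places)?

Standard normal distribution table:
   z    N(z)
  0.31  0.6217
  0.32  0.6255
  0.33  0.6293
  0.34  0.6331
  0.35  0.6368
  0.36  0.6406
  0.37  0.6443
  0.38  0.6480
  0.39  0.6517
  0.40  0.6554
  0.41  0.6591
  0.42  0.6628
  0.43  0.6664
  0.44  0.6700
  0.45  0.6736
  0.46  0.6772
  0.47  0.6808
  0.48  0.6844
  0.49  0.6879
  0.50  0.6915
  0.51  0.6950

0.6700

σ√T = 0.18·√0.3333 = 0.1039
ln(S/K) + (r − q + σ²/2)T = ln(480/460) + (0.041 − 0.016 + 0.18²/2)·0.3333 = 0.0426 + 0.0137 = 0.0563
d₁ = 0.0563 / 0.1039 = 0.5417 which rounds to 0.54
d₂ = d₁ − σ√T = 0.5417 − 0.1039 = 0.4378 which rounds to 0.44
Pr(exercise) under Q = N(d₂) = 0.6700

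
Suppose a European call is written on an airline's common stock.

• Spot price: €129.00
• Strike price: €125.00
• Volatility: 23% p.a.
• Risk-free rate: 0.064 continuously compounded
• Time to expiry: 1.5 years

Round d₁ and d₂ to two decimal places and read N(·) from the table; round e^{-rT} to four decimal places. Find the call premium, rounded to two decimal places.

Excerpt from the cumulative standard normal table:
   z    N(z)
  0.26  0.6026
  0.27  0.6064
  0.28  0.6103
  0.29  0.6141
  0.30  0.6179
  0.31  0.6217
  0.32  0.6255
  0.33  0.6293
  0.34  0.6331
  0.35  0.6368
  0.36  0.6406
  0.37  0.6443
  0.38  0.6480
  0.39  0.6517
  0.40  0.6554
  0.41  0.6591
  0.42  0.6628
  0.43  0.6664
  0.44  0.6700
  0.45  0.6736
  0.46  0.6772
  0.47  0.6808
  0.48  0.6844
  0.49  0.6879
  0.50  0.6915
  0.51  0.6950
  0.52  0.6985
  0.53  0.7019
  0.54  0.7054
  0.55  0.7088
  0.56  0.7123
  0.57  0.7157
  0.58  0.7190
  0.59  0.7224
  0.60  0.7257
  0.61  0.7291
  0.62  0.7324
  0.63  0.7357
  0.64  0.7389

σ√T = 0.23 × 1.2247 = 0.2817
d₁ = [ln(129/125) + (0.064 + 0.23²/2)·1.5] / 0.2817 = [0.0315 + 0.1357] / 0.2817 = 0.5935 → 0.59
d₂ = d₁ − σ√T = 0.5935 − 0.2817 = 0.3118 → 0.31
e^(−rT) = e^(−0.064·1.5) = 0.9085
N(d₁) = N(0.59) = 0.7224;  N(d₂) = N(0.31) = 0.6217
C = 129·0.7224 − 125·0.9085·0.6217 = 93.1896 − 70.6018 = 22.5878

€22.59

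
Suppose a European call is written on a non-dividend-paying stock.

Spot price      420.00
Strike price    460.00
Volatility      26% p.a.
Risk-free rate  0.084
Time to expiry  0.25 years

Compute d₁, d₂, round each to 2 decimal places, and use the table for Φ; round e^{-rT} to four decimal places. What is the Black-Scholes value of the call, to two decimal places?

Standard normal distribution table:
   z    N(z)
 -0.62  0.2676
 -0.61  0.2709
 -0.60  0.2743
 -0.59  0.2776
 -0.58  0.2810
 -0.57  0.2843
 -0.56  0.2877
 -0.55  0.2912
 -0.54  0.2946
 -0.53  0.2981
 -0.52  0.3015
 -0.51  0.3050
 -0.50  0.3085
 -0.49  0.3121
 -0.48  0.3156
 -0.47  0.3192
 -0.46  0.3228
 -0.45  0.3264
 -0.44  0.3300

10.51

σ√T = 0.26 × 0.5000 = 0.1300
d₁ = [ln(420/460) + (0.084 + 0.26²/2)·0.25] / 0.1300 = [-0.0910 + 0.0295] / 0.1300 = -0.4732 ≈ -0.47
d₂ = d₁ − σ√T = -0.4732 − 0.1300 = -0.6032 ≈ -0.60
exp(−rT) = exp(−0.084·0.25) = 0.9792
C = 420·N(-0.47) − 460·0.9792·N(-0.60) = 420·0.3192 − 460·0.9792·0.2743 = 134.0640 − 123.5535 = 10.5105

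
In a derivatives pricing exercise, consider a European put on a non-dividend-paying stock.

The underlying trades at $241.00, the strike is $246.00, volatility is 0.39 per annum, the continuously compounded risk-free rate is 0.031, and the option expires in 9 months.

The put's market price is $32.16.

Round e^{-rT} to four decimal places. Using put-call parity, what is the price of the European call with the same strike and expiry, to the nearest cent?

$32.82

e^(−rT) = e^(−0.031·0.75) = 0.9770
Put-call parity: C − P = S − K·e^(−rT) = 241 − 246·0.9770 = 241 − 240.3420 = 0.6580
C = P + (C − P) = 32.16 + (0.6580) = 32.8180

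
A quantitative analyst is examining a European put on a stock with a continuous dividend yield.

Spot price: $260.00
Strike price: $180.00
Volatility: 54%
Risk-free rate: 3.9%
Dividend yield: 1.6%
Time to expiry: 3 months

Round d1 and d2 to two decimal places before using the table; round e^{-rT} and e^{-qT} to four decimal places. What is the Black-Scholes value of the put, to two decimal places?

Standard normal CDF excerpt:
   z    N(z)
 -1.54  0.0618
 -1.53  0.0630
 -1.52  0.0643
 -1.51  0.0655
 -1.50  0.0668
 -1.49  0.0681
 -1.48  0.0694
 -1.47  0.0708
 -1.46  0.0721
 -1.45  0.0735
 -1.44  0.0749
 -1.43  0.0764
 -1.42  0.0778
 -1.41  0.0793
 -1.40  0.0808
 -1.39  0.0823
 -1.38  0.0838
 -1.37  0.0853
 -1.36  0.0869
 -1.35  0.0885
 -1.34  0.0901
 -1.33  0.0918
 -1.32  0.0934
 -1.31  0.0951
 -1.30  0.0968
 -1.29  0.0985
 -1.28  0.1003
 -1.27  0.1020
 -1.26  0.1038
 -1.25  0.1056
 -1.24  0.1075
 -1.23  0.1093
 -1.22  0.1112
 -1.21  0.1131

σ√T = 0.54 × 0.5000 = 0.2700
d₁ = [ln(260/180) + (0.039 − 0.016 + 0.54²/2)·0.25] / 0.2700 = [0.3677 + 0.0422] / 0.2700 = 1.5182 → 1.52
d₂ = d₁ − σ√T = 1.5182 − 0.2700 = 1.2482 → 1.25
exp(−qT) = exp(−0.016·0.25) = 0.9960;  exp(−rT) = exp(−0.039·0.25) = 0.9903
P = 180·0.9903·N(-1.25) − 260·0.9960·N(-1.52) = 180·0.9903·0.1056 − 260·0.9960·0.0643 = 18.8236 − 16.6511 = 2.1725

$2.17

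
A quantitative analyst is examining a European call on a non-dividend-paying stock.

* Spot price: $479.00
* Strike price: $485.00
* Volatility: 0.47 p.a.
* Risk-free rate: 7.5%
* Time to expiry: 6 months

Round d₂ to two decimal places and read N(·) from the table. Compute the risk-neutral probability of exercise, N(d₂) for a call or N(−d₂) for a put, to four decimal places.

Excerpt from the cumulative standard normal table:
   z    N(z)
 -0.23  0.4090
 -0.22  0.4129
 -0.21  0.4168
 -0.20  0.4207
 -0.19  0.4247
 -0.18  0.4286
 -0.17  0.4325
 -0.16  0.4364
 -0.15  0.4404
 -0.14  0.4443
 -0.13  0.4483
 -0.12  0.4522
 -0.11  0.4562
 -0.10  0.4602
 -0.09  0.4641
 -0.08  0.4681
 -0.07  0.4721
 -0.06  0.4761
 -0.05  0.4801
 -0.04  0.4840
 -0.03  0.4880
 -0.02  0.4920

0.4641

σ√T = 0.47 × 0.7071 = 0.3323
ln(S/K) + (r + σ²/2)T = ln(479/485) + (0.075 + 0.47²/2)·0.5 = -0.0124 + 0.0927 = 0.0803
d₁ = 0.0803 / 0.3323 = 0.2415 which rounds to 0.24
d₂ = d₁ − σ√T = 0.2415 − 0.3323 = -0.0908 which rounds to -0.09
Risk-neutral Pr[S_T > K] = N(d₂) = N(-0.09) = 0.4641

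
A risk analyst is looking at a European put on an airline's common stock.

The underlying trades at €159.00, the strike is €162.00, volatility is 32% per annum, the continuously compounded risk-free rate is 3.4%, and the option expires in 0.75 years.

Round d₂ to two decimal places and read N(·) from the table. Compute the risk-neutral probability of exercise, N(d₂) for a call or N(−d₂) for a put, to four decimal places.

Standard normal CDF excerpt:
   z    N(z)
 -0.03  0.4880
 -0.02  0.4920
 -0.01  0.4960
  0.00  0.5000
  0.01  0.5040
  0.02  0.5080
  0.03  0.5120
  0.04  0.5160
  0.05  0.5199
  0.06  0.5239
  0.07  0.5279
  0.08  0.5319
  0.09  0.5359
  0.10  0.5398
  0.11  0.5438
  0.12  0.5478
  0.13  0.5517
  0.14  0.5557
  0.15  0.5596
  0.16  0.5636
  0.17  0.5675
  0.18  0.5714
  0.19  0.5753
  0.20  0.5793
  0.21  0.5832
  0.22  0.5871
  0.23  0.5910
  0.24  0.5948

σ√T = 0.32·√0.75 = 0.2771
ln(S/K) + (r + σ²/2)T = ln(159/162) + (0.034 + 0.32²/2)·0.75 = -0.0187 + 0.0639 = 0.0452
d₁ = 0.0452 / 0.2771 = 0.1631 → 0.16
d₂ = d₁ − σ√T = 0.1631 − 0.2771 = -0.1140 → -0.11
Risk-neutral Pr[S_T < K] = N(−d₂) = N(0.11) = 0.5438

0.5438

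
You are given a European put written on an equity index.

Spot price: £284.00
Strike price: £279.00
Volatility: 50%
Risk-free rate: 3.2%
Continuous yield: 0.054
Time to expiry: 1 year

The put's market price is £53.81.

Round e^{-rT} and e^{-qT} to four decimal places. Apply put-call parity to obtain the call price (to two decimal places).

£52.66

e^(−qT) = e^(−0.054·1) = 0.9474;  e^(−rT) = e^(−0.032·1) = 0.9685
Put-call parity: C − P = S·e^(−qT) − K·e^(−rT) = 284·0.9474 − 279·0.9685 = 269.0616 − 270.2115 = -1.1499
C = P + (C − P) = 53.81 + (-1.1499) = 52.6601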